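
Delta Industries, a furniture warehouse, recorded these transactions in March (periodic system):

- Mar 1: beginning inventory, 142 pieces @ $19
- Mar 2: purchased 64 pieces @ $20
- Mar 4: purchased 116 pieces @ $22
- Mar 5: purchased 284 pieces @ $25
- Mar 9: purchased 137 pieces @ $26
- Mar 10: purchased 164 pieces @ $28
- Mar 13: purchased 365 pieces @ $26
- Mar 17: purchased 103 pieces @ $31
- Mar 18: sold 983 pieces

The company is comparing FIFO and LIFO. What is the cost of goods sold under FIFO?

COGS = $23,760

FIFO COGS: 142 @ $19 + 64 @ $20 + 116 @ $22 + 284 @ $25 + 137 @ $26 + 164 @ $28 + 76 @ $26 = $23,760
LIFO COGS: 103 @ $31 + 365 @ $26 + 164 @ $28 + 137 @ $26 + 214 @ $25 = $26,187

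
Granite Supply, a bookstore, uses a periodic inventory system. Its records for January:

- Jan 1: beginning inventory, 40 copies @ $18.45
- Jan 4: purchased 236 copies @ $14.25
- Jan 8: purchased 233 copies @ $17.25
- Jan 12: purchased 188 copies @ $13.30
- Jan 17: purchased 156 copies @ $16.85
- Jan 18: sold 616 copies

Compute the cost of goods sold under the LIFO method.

Jan 18, 616 sold [LIFO — newest first]: 156 @ $16.85 + 188 @ $13.30 + 233 @ $17.25 + 39 @ $14.25 = $9,704.00
Ending inventory: 40 @ $18.45 + 197 @ $14.25 = $3,545.25

COGS = $9,704.00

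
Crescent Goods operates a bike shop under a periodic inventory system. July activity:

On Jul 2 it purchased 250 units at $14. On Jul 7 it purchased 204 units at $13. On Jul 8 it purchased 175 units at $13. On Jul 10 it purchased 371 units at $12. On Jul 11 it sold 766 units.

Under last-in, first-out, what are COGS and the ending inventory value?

COGS = $9,603; ending inventory = $3,276

Jul 11, 766 sold [LIFO — newest first]: 371 @ $12 + 175 @ $13 + 204 @ $13 + 16 @ $14 = $9,603
Ending inventory: 234 @ $14 = $3,276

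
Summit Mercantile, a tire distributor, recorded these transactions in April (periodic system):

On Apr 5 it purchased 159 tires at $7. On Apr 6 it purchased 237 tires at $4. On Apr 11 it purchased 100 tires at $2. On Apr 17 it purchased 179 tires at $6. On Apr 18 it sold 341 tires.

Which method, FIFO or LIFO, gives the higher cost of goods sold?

FIFO COGS: 159 @ $7 + 182 @ $4 = $1,841
LIFO COGS: 179 @ $6 + 100 @ $2 + 62 @ $4 = $1,522

FIFO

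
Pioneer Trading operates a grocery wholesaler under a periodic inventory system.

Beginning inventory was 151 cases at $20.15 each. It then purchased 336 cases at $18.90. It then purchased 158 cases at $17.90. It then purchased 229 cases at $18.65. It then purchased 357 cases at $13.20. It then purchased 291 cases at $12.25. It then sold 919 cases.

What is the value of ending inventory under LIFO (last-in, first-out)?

Ending inventory = $11,469.45

Sale 1 (919) [LIFO — newest first]: 291 @ $12.25 + 357 @ $13.20 + 229 @ $18.65 + 42 @ $17.90 = $13,299.80
Ending inventory: 151 @ $20.15 + 336 @ $18.90 + 116 @ $17.90 = $11,469.45
Check: goods available $24,769.25 = COGS $13,299.80 + ending $11,469.45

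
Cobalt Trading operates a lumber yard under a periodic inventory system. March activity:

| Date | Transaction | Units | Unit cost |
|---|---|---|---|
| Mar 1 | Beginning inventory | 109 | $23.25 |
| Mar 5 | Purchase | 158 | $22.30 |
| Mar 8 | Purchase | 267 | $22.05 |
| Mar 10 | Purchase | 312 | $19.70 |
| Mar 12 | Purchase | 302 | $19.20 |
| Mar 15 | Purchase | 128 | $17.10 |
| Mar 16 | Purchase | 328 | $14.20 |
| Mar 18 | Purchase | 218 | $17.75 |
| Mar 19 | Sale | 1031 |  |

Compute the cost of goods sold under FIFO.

Mar 19, 1031 sold [FIFO — oldest first]: 109 @ $23.25 + 158 @ $22.30 + 267 @ $22.05 + 312 @ $19.70 + 185 @ $19.20 = $21,643.40
Ending inventory: 117 @ $19.20 + 128 @ $17.10 + 328 @ $14.20 + 218 @ $17.75 = $12,962.30
Check: goods available $34,605.70 = COGS $21,643.40 + ending $12,962.30

COGS = $21,643.40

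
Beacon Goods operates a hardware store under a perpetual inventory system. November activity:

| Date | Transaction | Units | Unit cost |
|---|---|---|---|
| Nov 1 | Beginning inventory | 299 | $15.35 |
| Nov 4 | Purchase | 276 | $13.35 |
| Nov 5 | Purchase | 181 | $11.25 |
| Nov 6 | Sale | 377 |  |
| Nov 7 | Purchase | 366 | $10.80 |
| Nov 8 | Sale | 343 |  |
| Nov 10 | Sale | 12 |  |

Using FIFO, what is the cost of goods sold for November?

COGS = $10,040.50

Nov 6, 377 sold [FIFO — oldest first]: 299 @ $15.35 + 78 @ $13.35 = $5,630.95
Nov 8, 343 sold [FIFO — oldest first]: 198 @ $13.35 + 145 @ $11.25 = $4,274.55
Nov 10, 12 sold [FIFO — oldest first]: 12 @ $11.25 = $135.00
Total COGS = $5,630.95 + $4,274.55 + $135.00 = $10,040.50
Ending inventory: 24 @ $11.25 + 366 @ $10.80 = $4,222.80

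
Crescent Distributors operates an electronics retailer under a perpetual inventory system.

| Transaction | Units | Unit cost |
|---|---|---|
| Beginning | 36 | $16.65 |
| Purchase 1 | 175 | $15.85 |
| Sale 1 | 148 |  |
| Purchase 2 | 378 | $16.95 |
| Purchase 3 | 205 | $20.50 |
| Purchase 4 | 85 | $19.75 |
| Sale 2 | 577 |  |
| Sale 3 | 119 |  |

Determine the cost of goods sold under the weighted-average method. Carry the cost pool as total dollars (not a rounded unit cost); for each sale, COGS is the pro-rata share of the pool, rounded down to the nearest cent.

After Beginning: 36 on hand, pool $599.40 (≈ $16.6500 each)
After Purchase 1: 211 on hand, pool $3,373.15 (≈ $15.9865 each)
Sale 1, sell 148: 148/211 × $3,373.15 → $2,366.00
After Purchase 2: 441 on hand, pool $7,414.25 (≈ $16.8124 each)
After Purchase 3: 646 on hand, pool $11,616.75 (≈ $17.9826 each)
After Purchase 4: 731 on hand, pool $13,295.50 (≈ $18.1881 each)
Sale 2, sell 577: 577/731 × $13,295.50 → $10,494.53
Sale 3, sell 119: 119/154 × $2,800.97 → $2,164.38
Total COGS = $2,366.00 + $10,494.53 + $2,164.38 = $15,024.91
Ending inventory (cost pool remaining) = $636.59

COGS = $15,024.91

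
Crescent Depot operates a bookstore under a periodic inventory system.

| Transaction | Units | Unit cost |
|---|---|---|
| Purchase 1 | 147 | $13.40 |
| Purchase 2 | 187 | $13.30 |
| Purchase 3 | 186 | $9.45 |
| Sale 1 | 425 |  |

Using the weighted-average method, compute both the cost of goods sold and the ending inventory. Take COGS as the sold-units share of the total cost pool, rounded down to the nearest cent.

COGS = $5,079.24; ending inventory = $1,135.36

Sale 1, sell 425: 425/520 × $6,214.60 → $5,079.24
Ending inventory (cost pool remaining) = $1,135.36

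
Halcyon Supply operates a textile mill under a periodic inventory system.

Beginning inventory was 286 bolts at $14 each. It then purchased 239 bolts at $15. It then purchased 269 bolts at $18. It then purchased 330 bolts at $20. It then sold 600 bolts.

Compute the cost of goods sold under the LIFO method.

Sale 1 (600) [LIFO — newest first]: 330 @ $20 + 269 @ $18 + 1 @ $15 = $11,457
Ending inventory: 286 @ $14 + 238 @ $15 = $7,574
Check: goods available $19,031 = COGS $11,457 + ending $7,574

COGS = $11,457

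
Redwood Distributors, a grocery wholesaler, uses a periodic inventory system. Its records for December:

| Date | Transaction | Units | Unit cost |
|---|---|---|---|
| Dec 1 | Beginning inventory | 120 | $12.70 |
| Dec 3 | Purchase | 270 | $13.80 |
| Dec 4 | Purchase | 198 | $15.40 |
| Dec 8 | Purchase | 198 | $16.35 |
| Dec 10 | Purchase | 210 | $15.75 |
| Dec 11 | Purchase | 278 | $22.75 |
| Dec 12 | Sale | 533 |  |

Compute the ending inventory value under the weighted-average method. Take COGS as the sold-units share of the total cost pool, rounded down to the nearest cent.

Dec 12, sell 533: 533/1274 × $21,168.50 → $8,856.20
Ending inventory (cost pool remaining) = $12,312.30

Ending inventory = $12,312.30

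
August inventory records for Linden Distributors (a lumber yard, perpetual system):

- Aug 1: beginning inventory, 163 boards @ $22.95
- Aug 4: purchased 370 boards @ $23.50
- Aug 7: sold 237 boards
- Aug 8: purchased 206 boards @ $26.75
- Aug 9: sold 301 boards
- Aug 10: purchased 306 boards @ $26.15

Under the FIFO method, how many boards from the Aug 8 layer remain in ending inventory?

201

Aug 7, 237 sold [FIFO — oldest first]: 163 @ $22.95 + 74 @ $23.50 = $5,479.85
Aug 9, 301 sold [FIFO — oldest first]: 296 @ $23.50 + 5 @ $26.75 = $7,089.75
Total COGS = $5,479.85 + $7,089.75 = $12,569.60
Ending inventory: 201 @ $26.75 + 306 @ $26.15 = $13,378.65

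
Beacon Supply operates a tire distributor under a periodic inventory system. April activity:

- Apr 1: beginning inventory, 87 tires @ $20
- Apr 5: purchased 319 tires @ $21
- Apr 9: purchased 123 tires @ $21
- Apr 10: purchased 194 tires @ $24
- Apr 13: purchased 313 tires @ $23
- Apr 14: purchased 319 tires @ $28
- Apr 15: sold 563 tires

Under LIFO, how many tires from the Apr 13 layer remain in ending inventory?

Apr 15, 563 sold [LIFO — newest first]: 319 @ $28 + 244 @ $23 = $14,544
Ending inventory: 87 @ $20 + 319 @ $21 + 123 @ $21 + 194 @ $24 + 69 @ $23 = $17,265
Check: goods available $31,809 = COGS $14,544 + ending $17,265

69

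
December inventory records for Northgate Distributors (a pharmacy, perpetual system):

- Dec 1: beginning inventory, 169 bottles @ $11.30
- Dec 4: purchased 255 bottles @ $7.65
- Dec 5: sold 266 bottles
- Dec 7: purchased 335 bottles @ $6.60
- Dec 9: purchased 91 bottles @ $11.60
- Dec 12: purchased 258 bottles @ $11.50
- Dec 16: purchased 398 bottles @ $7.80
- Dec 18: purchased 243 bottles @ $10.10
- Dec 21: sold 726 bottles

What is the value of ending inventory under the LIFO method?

Dec 5, 266 sold [LIFO — newest first]: 255 @ $7.65 + 11 @ $11.30 = $2,075.05
Dec 21, 726 sold [LIFO — newest first]: 243 @ $10.10 + 398 @ $7.80 + 85 @ $11.50 = $6,536.20
Total COGS = $2,075.05 + $6,536.20 = $8,611.25
Ending inventory: 158 @ $11.30 + 335 @ $6.60 + 91 @ $11.60 + 173 @ $11.50 = $7,041.50

Ending inventory = $7,041.50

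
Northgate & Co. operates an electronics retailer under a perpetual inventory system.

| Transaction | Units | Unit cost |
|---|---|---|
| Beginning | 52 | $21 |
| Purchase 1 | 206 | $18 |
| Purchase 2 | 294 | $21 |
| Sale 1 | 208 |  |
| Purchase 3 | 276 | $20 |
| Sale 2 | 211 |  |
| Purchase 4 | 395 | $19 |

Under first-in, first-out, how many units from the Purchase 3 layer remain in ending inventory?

Sale 1 (208) [FIFO — oldest first]: 52 @ $21 + 156 @ $18 = $3,900
Sale 2 (211) [FIFO — oldest first]: 50 @ $18 + 161 @ $21 = $4,281
Total COGS = $3,900 + $4,281 = $8,181
Ending inventory: 133 @ $21 + 276 @ $20 + 395 @ $19 = $15,818

276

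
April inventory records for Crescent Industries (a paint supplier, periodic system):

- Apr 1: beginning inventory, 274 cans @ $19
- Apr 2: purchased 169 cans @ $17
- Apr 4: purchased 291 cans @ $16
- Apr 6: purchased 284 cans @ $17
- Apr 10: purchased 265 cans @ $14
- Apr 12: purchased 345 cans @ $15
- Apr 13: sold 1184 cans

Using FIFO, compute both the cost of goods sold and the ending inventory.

COGS = $19,887; ending inventory = $6,561

Apr 13, 1184 sold [FIFO — oldest first]: 274 @ $19 + 169 @ $17 + 291 @ $16 + 284 @ $17 + 166 @ $14 = $19,887
Ending inventory: 99 @ $14 + 345 @ $15 = $6,561
Check: goods available $26,448 = COGS $19,887 + ending $6,561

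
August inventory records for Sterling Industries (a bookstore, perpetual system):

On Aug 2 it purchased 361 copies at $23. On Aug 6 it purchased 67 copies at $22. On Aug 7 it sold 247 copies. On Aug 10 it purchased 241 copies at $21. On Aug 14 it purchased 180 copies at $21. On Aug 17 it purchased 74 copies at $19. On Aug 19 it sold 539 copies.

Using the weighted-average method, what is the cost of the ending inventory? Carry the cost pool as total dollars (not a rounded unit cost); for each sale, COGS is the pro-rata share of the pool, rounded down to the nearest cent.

Ending inventory = $2,914.63

After Aug 2: 361 on hand, pool $8,303.00 (≈ $23.0000 each)
After Aug 6: 428 on hand, pool $9,777.00 (≈ $22.8435 each)
Aug 7, sell 247: 247/428 × $9,777.00 → $5,642.33
After Aug 10: 422 on hand, pool $9,195.67 (≈ $21.7907 each)
After Aug 14: 602 on hand, pool $12,975.67 (≈ $21.5543 each)
After Aug 17: 676 on hand, pool $14,381.67 (≈ $21.2747 each)
Aug 19, sell 539: 539/676 × $14,381.67 → $11,467.04
Total COGS = $5,642.33 + $11,467.04 = $17,109.37
Ending inventory (cost pool remaining) = $2,914.63
Check: goods available $20,024.00 = COGS $17,109.37 + ending $2,914.63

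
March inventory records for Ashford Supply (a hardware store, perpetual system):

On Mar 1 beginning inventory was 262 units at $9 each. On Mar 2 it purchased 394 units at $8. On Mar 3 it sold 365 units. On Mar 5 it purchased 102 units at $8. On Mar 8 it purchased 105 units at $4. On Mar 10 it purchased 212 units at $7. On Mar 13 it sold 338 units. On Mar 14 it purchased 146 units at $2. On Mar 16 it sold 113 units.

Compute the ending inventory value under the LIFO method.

Ending inventory = $3,304

Mar 3, 365 sold [LIFO — newest first]: 365 @ $8 = $2,920
Mar 13, 338 sold [LIFO — newest first]: 212 @ $7 + 105 @ $4 + 21 @ $8 = $2,072
Mar 16, 113 sold [LIFO — newest first]: 113 @ $2 = $226
Total COGS = $2,920 + $2,072 + $226 = $5,218
Ending inventory: 262 @ $9 + 29 @ $8 + 81 @ $8 + 33 @ $2 = $3,304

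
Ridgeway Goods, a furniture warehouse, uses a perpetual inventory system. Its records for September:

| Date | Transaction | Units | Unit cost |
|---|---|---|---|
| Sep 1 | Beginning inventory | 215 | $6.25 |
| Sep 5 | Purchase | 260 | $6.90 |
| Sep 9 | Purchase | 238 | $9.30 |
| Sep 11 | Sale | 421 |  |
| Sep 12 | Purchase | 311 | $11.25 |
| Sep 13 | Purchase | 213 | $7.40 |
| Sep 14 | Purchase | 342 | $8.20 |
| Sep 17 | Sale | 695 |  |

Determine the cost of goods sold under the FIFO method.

Sep 11, 421 sold [FIFO — oldest first]: 215 @ $6.25 + 206 @ $6.90 = $2,765.15
Sep 17, 695 sold [FIFO — oldest first]: 54 @ $6.90 + 238 @ $9.30 + 311 @ $11.25 + 92 @ $7.40 = $6,765.55
Total COGS = $2,765.15 + $6,765.55 = $9,530.70
Ending inventory: 121 @ $7.40 + 342 @ $8.20 = $3,699.80

COGS = $9,530.70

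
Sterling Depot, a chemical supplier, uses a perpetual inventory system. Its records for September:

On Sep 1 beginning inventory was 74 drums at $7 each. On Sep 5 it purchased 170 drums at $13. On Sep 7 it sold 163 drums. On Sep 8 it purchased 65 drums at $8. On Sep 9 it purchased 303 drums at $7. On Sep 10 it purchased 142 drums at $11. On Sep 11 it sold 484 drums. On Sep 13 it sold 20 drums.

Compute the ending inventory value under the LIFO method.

Ending inventory = $657

Sep 7, 163 sold [LIFO — newest first]: 163 @ $13 = $2,119
Sep 11, 484 sold [LIFO — newest first]: 142 @ $11 + 303 @ $7 + 39 @ $8 = $3,995
Sep 13, 20 sold [LIFO — newest first]: 20 @ $8 = $160
Total COGS = $2,119 + $3,995 + $160 = $6,274
Ending inventory: 74 @ $7 + 7 @ $13 + 6 @ $8 = $657
Check: goods available $6,931 = COGS $6,274 + ending $657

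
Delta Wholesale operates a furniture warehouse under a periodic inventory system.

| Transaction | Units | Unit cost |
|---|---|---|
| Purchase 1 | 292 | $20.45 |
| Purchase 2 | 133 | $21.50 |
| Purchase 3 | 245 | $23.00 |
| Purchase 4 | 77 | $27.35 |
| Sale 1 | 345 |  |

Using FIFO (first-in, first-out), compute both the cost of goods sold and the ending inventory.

Sale 1 (345) [FIFO — oldest first]: 292 @ $20.45 + 53 @ $21.50 = $7,110.90
Ending inventory: 80 @ $21.50 + 245 @ $23.00 + 77 @ $27.35 = $9,460.95

COGS = $7,110.90; ending inventory = $9,460.95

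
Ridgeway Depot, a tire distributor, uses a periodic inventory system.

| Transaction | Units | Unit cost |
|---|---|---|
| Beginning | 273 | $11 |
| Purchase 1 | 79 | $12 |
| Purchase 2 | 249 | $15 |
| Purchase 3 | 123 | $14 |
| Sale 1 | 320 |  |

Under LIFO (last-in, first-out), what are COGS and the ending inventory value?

Sale 1 (320) [LIFO — newest first]: 123 @ $14 + 197 @ $15 = $4,677
Ending inventory: 273 @ $11 + 79 @ $12 + 52 @ $15 = $4,731

COGS = $4,677; ending inventory = $4,731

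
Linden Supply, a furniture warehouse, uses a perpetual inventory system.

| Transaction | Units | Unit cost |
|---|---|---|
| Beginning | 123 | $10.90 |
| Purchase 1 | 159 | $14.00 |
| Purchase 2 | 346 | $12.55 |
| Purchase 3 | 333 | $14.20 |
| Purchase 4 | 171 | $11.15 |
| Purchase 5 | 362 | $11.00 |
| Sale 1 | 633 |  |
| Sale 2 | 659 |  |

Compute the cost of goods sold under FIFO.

Sale 1 (633) [FIFO — oldest first]: 123 @ $10.90 + 159 @ $14.00 + 346 @ $12.55 + 5 @ $14.20 = $7,980.00
Sale 2 (659) [FIFO — oldest first]: 328 @ $14.20 + 171 @ $11.15 + 160 @ $11.00 = $8,324.25
Total COGS = $7,980.00 + $8,324.25 = $16,304.25
Ending inventory: 202 @ $11.00 = $2,222.00
Check: goods available $18,526.25 = COGS $16,304.25 + ending $2,222.00

COGS = $16,304.25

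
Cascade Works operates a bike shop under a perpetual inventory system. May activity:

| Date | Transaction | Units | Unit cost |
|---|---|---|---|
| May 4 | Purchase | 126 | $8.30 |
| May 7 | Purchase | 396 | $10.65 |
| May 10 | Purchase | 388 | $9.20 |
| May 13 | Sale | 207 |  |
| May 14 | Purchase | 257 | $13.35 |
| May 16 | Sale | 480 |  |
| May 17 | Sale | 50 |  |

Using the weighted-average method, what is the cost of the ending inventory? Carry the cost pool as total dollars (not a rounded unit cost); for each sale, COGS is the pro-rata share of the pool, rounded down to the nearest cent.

Ending inventory = $4,593.18

After May 4: 126 on hand, pool $1,045.80 (≈ $8.3000 each)
After May 7: 522 on hand, pool $5,263.20 (≈ $10.0828 each)
After May 10: 910 on hand, pool $8,832.80 (≈ $9.7064 each)
May 13, sell 207: 207/910 × $8,832.80 → $2,009.21
After May 14: 960 on hand, pool $10,254.54 (≈ $10.6818 each)
May 16, sell 480: 480/960 × $10,254.54 → $5,127.27
May 17, sell 50: 50/480 × $5,127.27 → $534.09
Total COGS = $2,009.21 + $5,127.27 + $534.09 = $7,670.57
Ending inventory (cost pool remaining) = $4,593.18
Check: goods available $12,263.75 = COGS $7,670.57 + ending $4,593.18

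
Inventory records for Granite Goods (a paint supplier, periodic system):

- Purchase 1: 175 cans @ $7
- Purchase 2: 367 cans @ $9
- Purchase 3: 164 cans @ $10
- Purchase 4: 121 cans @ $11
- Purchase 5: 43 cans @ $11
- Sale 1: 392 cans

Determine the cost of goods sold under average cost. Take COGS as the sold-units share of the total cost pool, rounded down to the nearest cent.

COGS = $3,591.98

Sale 1, sell 392: 392/870 × $7,972.00 → $3,591.98
Ending inventory (cost pool remaining) = $4,380.02
Check: goods available $7,972.00 = COGS $3,591.98 + ending $4,380.02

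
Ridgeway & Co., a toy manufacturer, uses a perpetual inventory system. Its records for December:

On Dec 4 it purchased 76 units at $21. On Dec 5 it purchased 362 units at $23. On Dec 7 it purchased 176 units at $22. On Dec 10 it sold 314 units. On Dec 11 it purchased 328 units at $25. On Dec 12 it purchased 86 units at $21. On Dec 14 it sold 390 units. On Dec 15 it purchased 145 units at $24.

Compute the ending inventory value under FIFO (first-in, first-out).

Ending inventory = $11,236

Dec 10, 314 sold [FIFO — oldest first]: 76 @ $21 + 238 @ $23 = $7,070
Dec 14, 390 sold [FIFO — oldest first]: 124 @ $23 + 176 @ $22 + 90 @ $25 = $8,974
Total COGS = $7,070 + $8,974 = $16,044
Ending inventory: 238 @ $25 + 86 @ $21 + 145 @ $24 = $11,236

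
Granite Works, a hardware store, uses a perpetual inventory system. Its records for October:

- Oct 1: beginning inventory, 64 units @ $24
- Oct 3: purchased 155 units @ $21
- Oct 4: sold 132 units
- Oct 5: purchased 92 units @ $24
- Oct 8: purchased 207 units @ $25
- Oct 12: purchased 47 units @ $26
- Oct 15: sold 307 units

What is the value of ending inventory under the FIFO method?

Ending inventory = $3,197

Oct 4, 132 sold [FIFO — oldest first]: 64 @ $24 + 68 @ $21 = $2,964
Oct 15, 307 sold [FIFO — oldest first]: 87 @ $21 + 92 @ $24 + 128 @ $25 = $7,235
Total COGS = $2,964 + $7,235 = $10,199
Ending inventory: 79 @ $25 + 47 @ $26 = $3,197
Check: goods available $13,396 = COGS $10,199 + ending $3,197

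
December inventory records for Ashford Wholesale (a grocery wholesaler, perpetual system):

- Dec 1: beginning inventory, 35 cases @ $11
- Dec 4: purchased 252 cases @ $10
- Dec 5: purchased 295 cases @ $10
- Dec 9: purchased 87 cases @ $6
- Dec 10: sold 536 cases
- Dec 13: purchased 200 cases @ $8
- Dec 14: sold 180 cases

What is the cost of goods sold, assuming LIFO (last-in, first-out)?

COGS = $6,452

Dec 10, 536 sold [LIFO — newest first]: 87 @ $6 + 295 @ $10 + 154 @ $10 = $5,012
Dec 14, 180 sold [LIFO — newest first]: 180 @ $8 = $1,440
Total COGS = $5,012 + $1,440 = $6,452
Ending inventory: 35 @ $11 + 98 @ $10 + 20 @ $8 = $1,525
Check: goods available $7,977 = COGS $6,452 + ending $1,525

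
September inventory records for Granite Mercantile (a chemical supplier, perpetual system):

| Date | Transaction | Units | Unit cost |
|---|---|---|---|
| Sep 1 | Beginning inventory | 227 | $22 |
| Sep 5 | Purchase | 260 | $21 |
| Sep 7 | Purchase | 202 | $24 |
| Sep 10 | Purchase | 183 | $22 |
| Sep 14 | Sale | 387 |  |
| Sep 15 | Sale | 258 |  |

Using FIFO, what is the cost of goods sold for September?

COGS = $14,246

Sep 14, 387 sold [FIFO — oldest first]: 227 @ $22 + 160 @ $21 = $8,354
Sep 15, 258 sold [FIFO — oldest first]: 100 @ $21 + 158 @ $24 = $5,892
Total COGS = $8,354 + $5,892 = $14,246
Ending inventory: 44 @ $24 + 183 @ $22 = $5,082
Check: goods available $19,328 = COGS $14,246 + ending $5,082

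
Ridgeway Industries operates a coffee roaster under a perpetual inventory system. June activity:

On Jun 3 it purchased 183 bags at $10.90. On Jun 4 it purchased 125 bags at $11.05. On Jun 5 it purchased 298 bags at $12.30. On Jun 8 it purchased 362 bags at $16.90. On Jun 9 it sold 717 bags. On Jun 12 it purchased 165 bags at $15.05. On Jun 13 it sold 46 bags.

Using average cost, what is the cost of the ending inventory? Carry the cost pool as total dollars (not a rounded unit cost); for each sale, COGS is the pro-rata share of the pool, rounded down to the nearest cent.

Ending inventory = $5,243.50

After Jun 3: 183 on hand, pool $1,994.70 (≈ $10.9000 each)
After Jun 4: 308 on hand, pool $3,375.95 (≈ $10.9609 each)
After Jun 5: 606 on hand, pool $7,041.35 (≈ $11.6194 each)
After Jun 8: 968 on hand, pool $13,159.15 (≈ $13.5942 each)
Jun 9, sell 717: 717/968 × $13,159.15 → $9,747.01
After Jun 12: 416 on hand, pool $5,895.39 (≈ $14.1716 each)
Jun 13, sell 46: 46/416 × $5,895.39 → $651.89
Total COGS = $9,747.01 + $651.89 = $10,398.90
Ending inventory (cost pool remaining) = $5,243.50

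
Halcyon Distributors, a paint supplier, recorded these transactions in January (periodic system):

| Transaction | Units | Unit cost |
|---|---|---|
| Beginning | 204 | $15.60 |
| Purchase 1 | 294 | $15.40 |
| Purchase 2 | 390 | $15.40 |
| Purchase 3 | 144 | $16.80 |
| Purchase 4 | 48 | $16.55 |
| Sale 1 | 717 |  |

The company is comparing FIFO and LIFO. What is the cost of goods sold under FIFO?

FIFO COGS: 204 @ $15.60 + 294 @ $15.40 + 219 @ $15.40 = $11,082.60
LIFO COGS: 48 @ $16.55 + 144 @ $16.80 + 390 @ $15.40 + 135 @ $15.40 = $11,298.60

COGS = $11,082.60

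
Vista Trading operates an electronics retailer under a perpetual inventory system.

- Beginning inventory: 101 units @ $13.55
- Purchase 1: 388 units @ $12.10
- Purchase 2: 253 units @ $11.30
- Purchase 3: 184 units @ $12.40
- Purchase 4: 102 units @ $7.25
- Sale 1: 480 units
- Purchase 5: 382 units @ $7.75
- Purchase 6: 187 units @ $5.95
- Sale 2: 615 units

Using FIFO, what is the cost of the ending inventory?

Ending inventory = $3,553.90

Sale 1 (480) [FIFO — oldest first]: 101 @ $13.55 + 379 @ $12.10 = $5,954.45
Sale 2 (615) [FIFO — oldest first]: 9 @ $12.10 + 253 @ $11.30 + 184 @ $12.40 + 102 @ $7.25 + 67 @ $7.75 = $6,508.15
Total COGS = $5,954.45 + $6,508.15 = $12,462.60
Ending inventory: 315 @ $7.75 + 187 @ $5.95 = $3,553.90
Check: goods available $16,016.50 = COGS $12,462.60 + ending $3,553.90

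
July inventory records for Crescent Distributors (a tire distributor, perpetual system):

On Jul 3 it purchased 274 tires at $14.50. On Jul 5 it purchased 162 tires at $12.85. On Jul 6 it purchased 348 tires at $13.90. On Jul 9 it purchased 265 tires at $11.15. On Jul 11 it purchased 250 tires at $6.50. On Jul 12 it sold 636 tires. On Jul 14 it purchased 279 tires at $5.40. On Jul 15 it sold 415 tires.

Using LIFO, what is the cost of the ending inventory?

Jul 12, 636 sold [LIFO — newest first]: 250 @ $6.50 + 265 @ $11.15 + 121 @ $13.90 = $6,261.65
Jul 15, 415 sold [LIFO — newest first]: 279 @ $5.40 + 136 @ $13.90 = $3,397.00
Total COGS = $6,261.65 + $3,397.00 = $9,658.65
Ending inventory: 274 @ $14.50 + 162 @ $12.85 + 91 @ $13.90 = $7,319.60
Check: goods available $16,978.25 = COGS $9,658.65 + ending $7,319.60

Ending inventory = $7,319.60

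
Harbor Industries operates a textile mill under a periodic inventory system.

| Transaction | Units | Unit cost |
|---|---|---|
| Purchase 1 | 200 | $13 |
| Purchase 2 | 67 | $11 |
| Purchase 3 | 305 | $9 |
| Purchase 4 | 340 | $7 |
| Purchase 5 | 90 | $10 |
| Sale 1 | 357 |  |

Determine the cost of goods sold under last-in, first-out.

Sale 1 (357) [LIFO — newest first]: 90 @ $10 + 267 @ $7 = $2,769
Ending inventory: 200 @ $13 + 67 @ $11 + 305 @ $9 + 73 @ $7 = $6,593

COGS = $2,769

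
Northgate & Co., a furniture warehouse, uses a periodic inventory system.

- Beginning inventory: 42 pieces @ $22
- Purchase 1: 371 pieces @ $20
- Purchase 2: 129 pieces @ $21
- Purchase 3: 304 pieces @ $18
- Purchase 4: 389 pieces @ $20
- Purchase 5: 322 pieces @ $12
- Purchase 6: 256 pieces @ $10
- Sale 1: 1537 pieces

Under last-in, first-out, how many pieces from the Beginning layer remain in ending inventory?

Sale 1 (1537) [LIFO — newest first]: 256 @ $10 + 322 @ $12 + 389 @ $20 + 304 @ $18 + 129 @ $21 + 137 @ $20 = $25,125
Ending inventory: 42 @ $22 + 234 @ $20 = $5,604

42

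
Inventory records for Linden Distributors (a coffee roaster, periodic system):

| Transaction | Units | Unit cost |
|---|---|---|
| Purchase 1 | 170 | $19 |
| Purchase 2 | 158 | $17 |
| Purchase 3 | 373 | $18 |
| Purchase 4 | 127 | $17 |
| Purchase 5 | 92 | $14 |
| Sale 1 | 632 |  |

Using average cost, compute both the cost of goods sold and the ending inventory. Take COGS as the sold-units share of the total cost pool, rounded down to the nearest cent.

COGS = $11,044.20; ending inventory = $5,032.80

Sale 1, sell 632: 632/920 × $16,077.00 → $11,044.20
Ending inventory (cost pool remaining) = $5,032.80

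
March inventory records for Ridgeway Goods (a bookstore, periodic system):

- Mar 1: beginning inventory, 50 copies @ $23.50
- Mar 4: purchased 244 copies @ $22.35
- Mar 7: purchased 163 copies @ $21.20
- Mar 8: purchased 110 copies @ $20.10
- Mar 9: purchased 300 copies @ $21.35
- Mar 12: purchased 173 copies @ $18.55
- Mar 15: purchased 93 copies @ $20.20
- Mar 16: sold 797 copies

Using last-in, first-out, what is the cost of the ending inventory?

Mar 16, 797 sold [LIFO — newest first]: 93 @ $20.20 + 173 @ $18.55 + 300 @ $21.35 + 110 @ $20.10 + 121 @ $21.20 = $16,268.95
Ending inventory: 50 @ $23.50 + 244 @ $22.35 + 42 @ $21.20 = $7,518.80
Check: goods available $23,787.75 = COGS $16,268.95 + ending $7,518.80

Ending inventory = $7,518.80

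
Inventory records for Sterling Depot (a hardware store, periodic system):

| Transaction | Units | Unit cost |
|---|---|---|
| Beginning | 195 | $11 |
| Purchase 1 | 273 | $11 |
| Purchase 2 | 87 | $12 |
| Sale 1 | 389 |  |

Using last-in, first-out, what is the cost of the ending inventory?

Sale 1 (389) [LIFO — newest first]: 87 @ $12 + 273 @ $11 + 29 @ $11 = $4,366
Ending inventory: 166 @ $11 = $1,826
Check: goods available $6,192 = COGS $4,366 + ending $1,826

Ending inventory = $1,826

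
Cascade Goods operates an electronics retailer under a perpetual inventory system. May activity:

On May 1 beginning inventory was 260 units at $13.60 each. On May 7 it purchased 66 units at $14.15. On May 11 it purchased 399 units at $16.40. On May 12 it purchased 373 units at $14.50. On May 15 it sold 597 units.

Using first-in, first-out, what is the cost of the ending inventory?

Ending inventory = $7,507.70

May 15, 597 sold [FIFO — oldest first]: 260 @ $13.60 + 66 @ $14.15 + 271 @ $16.40 = $8,914.30
Ending inventory: 128 @ $16.40 + 373 @ $14.50 = $7,507.70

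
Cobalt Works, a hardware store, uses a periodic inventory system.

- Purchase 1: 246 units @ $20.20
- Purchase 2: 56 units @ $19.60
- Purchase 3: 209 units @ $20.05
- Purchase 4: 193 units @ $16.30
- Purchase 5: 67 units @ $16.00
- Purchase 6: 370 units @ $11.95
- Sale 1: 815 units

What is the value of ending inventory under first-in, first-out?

Sale 1 (815) [FIFO — oldest first]: 246 @ $20.20 + 56 @ $19.60 + 209 @ $20.05 + 193 @ $16.30 + 67 @ $16.00 + 44 @ $11.95 = $15,000.95
Ending inventory: 326 @ $11.95 = $3,895.70

Ending inventory = $3,895.70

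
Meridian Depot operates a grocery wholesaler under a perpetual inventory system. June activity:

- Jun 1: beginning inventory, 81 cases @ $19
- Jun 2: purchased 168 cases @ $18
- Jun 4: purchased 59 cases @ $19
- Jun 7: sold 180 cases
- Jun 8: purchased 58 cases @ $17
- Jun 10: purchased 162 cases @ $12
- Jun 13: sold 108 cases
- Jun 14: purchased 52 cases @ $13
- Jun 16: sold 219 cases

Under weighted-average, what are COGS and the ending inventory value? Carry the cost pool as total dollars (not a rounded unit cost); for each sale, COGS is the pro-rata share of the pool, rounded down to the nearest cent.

COGS = $8,208.55; ending inventory = $1,081.45

After Jun 1: 81 on hand, pool $1,539.00 (≈ $19.0000 each)
After Jun 2: 249 on hand, pool $4,563.00 (≈ $18.3253 each)
After Jun 4: 308 on hand, pool $5,684.00 (≈ $18.4545 each)
Jun 7, sell 180: 180/308 × $5,684.00 → $3,321.81
After Jun 8: 186 on hand, pool $3,348.19 (≈ $18.0010 each)
After Jun 10: 348 on hand, pool $5,292.19 (≈ $15.2074 each)
Jun 13, sell 108: 108/348 × $5,292.19 → $1,642.40
After Jun 14: 292 on hand, pool $4,325.79 (≈ $14.8143 each)
Jun 16, sell 219: 219/292 × $4,325.79 → $3,244.34
Total COGS = $3,321.81 + $1,642.40 + $3,244.34 = $8,208.55
Ending inventory (cost pool remaining) = $1,081.45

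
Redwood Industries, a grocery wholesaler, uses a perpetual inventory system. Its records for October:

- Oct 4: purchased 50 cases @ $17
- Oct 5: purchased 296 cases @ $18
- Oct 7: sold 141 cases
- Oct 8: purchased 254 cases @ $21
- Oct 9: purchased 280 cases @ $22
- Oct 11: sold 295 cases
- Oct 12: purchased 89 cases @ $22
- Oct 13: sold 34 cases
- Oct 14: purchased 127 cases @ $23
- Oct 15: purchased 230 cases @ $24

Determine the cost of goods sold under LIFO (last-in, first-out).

COGS = $9,761

Oct 7, 141 sold [LIFO — newest first]: 141 @ $18 = $2,538
Oct 11, 295 sold [LIFO — newest first]: 280 @ $22 + 15 @ $21 = $6,475
Oct 13, 34 sold [LIFO — newest first]: 34 @ $22 = $748
Total COGS = $2,538 + $6,475 + $748 = $9,761
Ending inventory: 50 @ $17 + 155 @ $18 + 239 @ $21 + 55 @ $22 + 127 @ $23 + 230 @ $24 = $18,310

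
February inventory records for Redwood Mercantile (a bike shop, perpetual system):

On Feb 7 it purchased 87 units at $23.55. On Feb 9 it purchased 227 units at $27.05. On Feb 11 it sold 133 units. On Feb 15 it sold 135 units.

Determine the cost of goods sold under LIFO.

Feb 11, 133 sold [LIFO — newest first]: 133 @ $27.05 = $3,597.65
Feb 15, 135 sold [LIFO — newest first]: 94 @ $27.05 + 41 @ $23.55 = $3,508.25
Total COGS = $3,597.65 + $3,508.25 = $7,105.90
Ending inventory: 46 @ $23.55 = $1,083.30
Check: goods available $8,189.20 = COGS $7,105.90 + ending $1,083.30

COGS = $7,105.90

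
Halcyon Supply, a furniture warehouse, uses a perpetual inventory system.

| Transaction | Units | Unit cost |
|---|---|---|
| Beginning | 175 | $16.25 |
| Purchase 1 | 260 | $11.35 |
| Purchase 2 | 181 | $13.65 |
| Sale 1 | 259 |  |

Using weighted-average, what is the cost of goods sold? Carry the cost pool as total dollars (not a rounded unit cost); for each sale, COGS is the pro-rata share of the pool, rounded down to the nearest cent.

COGS = $3,475.22

After Beginning: 175 on hand, pool $2,843.75 (≈ $16.2500 each)
After Purchase 1: 435 on hand, pool $5,794.75 (≈ $13.3213 each)
After Purchase 2: 616 on hand, pool $8,265.40 (≈ $13.4179 each)
Sale 1, sell 259: 259/616 × $8,265.40 → $3,475.22
Ending inventory (cost pool remaining) = $4,790.18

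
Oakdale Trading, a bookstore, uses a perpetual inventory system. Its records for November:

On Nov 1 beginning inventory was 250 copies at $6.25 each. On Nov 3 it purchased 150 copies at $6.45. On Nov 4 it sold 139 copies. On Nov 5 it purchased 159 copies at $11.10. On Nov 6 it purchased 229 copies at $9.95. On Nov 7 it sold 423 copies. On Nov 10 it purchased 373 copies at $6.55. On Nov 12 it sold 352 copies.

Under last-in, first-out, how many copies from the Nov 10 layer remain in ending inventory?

21

Nov 4, 139 sold [LIFO — newest first]: 139 @ $6.45 = $896.55
Nov 7, 423 sold [LIFO — newest first]: 229 @ $9.95 + 159 @ $11.10 + 11 @ $6.45 + 24 @ $6.25 = $4,264.40
Nov 12, 352 sold [LIFO — newest first]: 352 @ $6.55 = $2,305.60
Total COGS = $896.55 + $4,264.40 + $2,305.60 = $7,466.55
Ending inventory: 226 @ $6.25 + 21 @ $6.55 = $1,550.05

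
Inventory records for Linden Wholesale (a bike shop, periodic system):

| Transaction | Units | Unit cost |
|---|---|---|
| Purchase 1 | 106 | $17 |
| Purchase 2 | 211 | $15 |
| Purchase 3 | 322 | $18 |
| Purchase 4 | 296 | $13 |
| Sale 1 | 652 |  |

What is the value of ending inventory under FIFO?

Ending inventory = $3,679

Sale 1 (652) [FIFO — oldest first]: 106 @ $17 + 211 @ $15 + 322 @ $18 + 13 @ $13 = $10,932
Ending inventory: 283 @ $13 = $3,679
Check: goods available $14,611 = COGS $10,932 + ending $3,679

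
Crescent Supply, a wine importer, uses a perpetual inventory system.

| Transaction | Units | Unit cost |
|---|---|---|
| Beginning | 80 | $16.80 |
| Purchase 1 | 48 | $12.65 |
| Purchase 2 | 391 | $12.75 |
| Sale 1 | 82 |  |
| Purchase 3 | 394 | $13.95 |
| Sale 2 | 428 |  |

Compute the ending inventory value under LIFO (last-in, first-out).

Sale 1 (82) [LIFO — newest first]: 82 @ $12.75 = $1,045.50
Sale 2 (428) [LIFO — newest first]: 394 @ $13.95 + 34 @ $12.75 = $5,929.80
Total COGS = $1,045.50 + $5,929.80 = $6,975.30
Ending inventory: 80 @ $16.80 + 48 @ $12.65 + 275 @ $12.75 = $5,457.45
Check: goods available $12,432.75 = COGS $6,975.30 + ending $5,457.45

Ending inventory = $5,457.45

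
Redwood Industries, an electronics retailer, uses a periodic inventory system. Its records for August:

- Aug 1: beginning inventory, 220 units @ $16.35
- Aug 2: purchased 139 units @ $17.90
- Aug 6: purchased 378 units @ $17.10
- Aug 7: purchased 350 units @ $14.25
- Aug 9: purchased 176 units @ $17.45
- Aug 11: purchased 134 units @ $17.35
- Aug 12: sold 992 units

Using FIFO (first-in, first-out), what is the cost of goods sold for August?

Aug 12, 992 sold [FIFO — oldest first]: 220 @ $16.35 + 139 @ $17.90 + 378 @ $17.10 + 255 @ $14.25 = $16,182.65
Ending inventory: 95 @ $14.25 + 176 @ $17.45 + 134 @ $17.35 = $6,749.85
Check: goods available $22,932.50 = COGS $16,182.65 + ending $6,749.85

COGS = $16,182.65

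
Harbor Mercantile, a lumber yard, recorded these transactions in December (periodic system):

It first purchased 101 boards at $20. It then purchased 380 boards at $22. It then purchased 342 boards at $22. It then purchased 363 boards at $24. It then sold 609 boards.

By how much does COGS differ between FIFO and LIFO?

FIFO COGS: 101 @ $20 + 380 @ $22 + 128 @ $22 = $13,196
LIFO COGS: 363 @ $24 + 246 @ $22 = $14,124
Difference = |$13,196 − $14,124| = $928

$928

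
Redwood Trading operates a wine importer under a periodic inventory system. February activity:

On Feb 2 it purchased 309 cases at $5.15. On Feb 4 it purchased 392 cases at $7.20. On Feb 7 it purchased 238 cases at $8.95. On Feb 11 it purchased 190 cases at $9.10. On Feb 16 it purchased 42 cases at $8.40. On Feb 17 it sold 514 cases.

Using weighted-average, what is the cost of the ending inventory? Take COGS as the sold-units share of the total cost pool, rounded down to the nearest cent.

Feb 17, sell 514: 514/1171 × $8,625.65 → $3,786.15
Ending inventory (cost pool remaining) = $4,839.50

Ending inventory = $4,839.50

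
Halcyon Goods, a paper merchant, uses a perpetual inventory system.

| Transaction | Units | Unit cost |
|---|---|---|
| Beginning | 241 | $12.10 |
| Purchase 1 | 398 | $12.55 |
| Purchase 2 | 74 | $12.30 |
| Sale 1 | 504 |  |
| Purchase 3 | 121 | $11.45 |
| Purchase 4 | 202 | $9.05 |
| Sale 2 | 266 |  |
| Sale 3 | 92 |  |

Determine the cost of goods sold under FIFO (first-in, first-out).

Sale 1 (504) [FIFO — oldest first]: 241 @ $12.10 + 263 @ $12.55 = $6,216.75
Sale 2 (266) [FIFO — oldest first]: 135 @ $12.55 + 74 @ $12.30 + 57 @ $11.45 = $3,257.10
Sale 3 (92) [FIFO — oldest first]: 64 @ $11.45 + 28 @ $9.05 = $986.20
Total COGS = $6,216.75 + $3,257.10 + $986.20 = $10,460.05
Ending inventory: 174 @ $9.05 = $1,574.70

COGS = $10,460.05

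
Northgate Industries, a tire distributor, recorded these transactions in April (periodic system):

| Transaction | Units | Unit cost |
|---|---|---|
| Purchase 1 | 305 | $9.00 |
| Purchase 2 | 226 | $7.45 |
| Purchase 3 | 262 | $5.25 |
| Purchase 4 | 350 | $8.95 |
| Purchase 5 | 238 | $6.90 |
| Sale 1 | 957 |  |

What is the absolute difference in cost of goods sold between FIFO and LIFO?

$324.65

FIFO COGS: 305 @ $9.00 + 226 @ $7.45 + 262 @ $5.25 + 164 @ $8.95 = $7,272.00
LIFO COGS: 238 @ $6.90 + 350 @ $8.95 + 262 @ $5.25 + 107 @ $7.45 = $6,947.35
Difference = |$7,272.00 − $6,947.35| = $324.65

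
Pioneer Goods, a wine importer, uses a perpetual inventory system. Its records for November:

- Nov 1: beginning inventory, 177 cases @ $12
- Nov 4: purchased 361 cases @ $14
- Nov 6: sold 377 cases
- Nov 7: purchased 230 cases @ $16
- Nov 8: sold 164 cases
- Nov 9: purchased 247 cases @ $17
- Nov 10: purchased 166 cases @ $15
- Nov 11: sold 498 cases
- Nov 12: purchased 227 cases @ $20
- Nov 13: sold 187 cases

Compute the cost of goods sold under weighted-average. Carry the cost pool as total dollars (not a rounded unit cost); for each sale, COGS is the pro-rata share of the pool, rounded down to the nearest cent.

After Nov 1: 177 on hand, pool $2,124.00 (≈ $12.0000 each)
After Nov 4: 538 on hand, pool $7,178.00 (≈ $13.3420 each)
Nov 6, sell 377: 377/538 × $7,178.00 → $5,029.93
After Nov 7: 391 on hand, pool $5,828.07 (≈ $14.9055 each)
Nov 8, sell 164: 164/391 × $5,828.07 → $2,444.51
After Nov 9: 474 on hand, pool $7,582.56 (≈ $15.9970 each)
After Nov 10: 640 on hand, pool $10,072.56 (≈ $15.7384 each)
Nov 11, sell 498: 498/640 × $10,072.56 → $7,837.71
After Nov 12: 369 on hand, pool $6,774.85 (≈ $18.3600 each)
Nov 13, sell 187: 187/369 × $6,774.85 → $3,433.32
Total COGS = $5,029.93 + $2,444.51 + $7,837.71 + $3,433.32 = $18,745.47
Ending inventory (cost pool remaining) = $3,341.53

COGS = $18,745.47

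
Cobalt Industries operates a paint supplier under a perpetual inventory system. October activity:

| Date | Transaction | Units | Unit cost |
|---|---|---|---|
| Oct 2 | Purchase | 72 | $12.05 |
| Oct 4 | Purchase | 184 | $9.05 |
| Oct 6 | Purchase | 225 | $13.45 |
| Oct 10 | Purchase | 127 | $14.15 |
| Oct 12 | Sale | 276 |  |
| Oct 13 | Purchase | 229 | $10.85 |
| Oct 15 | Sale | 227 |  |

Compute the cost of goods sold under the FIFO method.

COGS = $5,870.35

Oct 12, 276 sold [FIFO — oldest first]: 72 @ $12.05 + 184 @ $9.05 + 20 @ $13.45 = $2,801.80
Oct 15, 227 sold [FIFO — oldest first]: 205 @ $13.45 + 22 @ $14.15 = $3,068.55
Total COGS = $2,801.80 + $3,068.55 = $5,870.35
Ending inventory: 105 @ $14.15 + 229 @ $10.85 = $3,970.40
Check: goods available $9,840.75 = COGS $5,870.35 + ending $3,970.40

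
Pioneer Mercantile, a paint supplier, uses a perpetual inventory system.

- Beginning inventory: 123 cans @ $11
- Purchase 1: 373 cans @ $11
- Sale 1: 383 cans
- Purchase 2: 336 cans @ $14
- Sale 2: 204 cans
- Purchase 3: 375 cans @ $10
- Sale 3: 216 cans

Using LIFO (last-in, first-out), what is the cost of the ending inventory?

Sale 1 (383) [LIFO — newest first]: 373 @ $11 + 10 @ $11 = $4,213
Sale 2 (204) [LIFO — newest first]: 204 @ $14 = $2,856
Sale 3 (216) [LIFO — newest first]: 216 @ $10 = $2,160
Total COGS = $4,213 + $2,856 + $2,160 = $9,229
Ending inventory: 113 @ $11 + 132 @ $14 + 159 @ $10 = $4,681

Ending inventory = $4,681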